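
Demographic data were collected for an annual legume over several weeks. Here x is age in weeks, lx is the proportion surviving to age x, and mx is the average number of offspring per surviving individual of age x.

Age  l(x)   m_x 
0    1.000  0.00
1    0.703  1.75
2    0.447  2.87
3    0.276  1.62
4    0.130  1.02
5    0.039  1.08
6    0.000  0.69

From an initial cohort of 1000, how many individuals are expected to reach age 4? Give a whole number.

Expected survivors = N0 · l_4 = 1000 × 0.130 = 130 → 130

130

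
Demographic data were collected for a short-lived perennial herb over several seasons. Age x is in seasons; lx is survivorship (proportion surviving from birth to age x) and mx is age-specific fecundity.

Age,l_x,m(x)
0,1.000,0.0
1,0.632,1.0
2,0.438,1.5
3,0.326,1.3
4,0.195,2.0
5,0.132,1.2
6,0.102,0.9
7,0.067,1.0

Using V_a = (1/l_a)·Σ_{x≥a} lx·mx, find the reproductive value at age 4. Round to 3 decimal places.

lx·mx for x ≥ 4: 0.39, 0.1584, 0.0918, 0.067 → sum = 0.7072
V_4 = 0.7072 / l_4 = 0.7072 / 0.195 = 3.626667… → 3.627

3.627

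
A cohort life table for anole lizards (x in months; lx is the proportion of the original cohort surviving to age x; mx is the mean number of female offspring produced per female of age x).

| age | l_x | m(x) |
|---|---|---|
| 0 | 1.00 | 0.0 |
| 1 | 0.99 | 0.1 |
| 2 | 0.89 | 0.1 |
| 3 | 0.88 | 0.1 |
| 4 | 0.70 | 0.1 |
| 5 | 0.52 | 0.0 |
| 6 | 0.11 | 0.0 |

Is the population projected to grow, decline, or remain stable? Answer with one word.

declining

R0 = Σ lx·mx = 0 + 0.099 + 0.089 + 0.088 + 0.07 + 0 + 0 = 0.346
R0 < 1, so the population is declining.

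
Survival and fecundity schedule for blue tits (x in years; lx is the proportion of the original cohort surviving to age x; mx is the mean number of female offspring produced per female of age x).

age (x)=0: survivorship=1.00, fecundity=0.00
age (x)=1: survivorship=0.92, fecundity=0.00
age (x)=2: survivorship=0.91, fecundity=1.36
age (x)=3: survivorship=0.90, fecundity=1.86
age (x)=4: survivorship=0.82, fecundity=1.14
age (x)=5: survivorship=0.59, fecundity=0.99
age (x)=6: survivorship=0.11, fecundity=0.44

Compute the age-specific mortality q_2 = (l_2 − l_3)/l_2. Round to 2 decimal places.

q_2 = (l_2 − l_3) / l_2 = (0.91 − 0.9) / 0.91
     = 0.01 / 0.91 = 0.010989… → 0.01

0.01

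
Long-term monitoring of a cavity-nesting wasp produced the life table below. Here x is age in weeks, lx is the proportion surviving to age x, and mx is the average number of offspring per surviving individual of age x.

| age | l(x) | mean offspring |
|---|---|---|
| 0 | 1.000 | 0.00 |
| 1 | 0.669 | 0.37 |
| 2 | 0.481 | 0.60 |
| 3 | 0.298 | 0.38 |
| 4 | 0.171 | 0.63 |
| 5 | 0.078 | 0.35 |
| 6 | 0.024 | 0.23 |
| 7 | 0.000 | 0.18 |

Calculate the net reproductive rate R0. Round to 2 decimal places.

lx·mx by age: 0, 0.24753, 0.2886, 0.11324, 0.10773, 0.0273, 0.00552, 0
R0 = Σ lx·mx = 0.78992 → 0.79

0.79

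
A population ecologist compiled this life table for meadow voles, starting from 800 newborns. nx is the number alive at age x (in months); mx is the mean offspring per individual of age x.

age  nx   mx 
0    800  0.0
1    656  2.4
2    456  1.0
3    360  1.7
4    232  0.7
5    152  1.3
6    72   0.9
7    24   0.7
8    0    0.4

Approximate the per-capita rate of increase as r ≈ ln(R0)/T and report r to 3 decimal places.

lx = nx/n0 = nx/800: 1, 0.82, 0.57, 0.45, 0.29, 0.19, 0.09, 0.03, 0
R0 = Σ lx·mx = 0 + 1.968 + 0.57 + 0.765 + 0.203 + 0.247 + 0.081 + 0.021 + 0 = 3.855
Σ x·lx·mx = 8.083; T = 8.083/3.855 = 2.09676…
r ≈ ln(R0)/T = ln(3.855)/2.09676… = 0.64355… → 0.644

0.644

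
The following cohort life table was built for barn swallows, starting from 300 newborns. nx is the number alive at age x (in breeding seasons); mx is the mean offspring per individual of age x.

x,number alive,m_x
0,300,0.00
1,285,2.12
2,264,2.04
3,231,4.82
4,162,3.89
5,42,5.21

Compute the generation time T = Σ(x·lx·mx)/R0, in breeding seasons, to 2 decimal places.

2.78

lx = nx/n0 = nx/300: 1, 0.95, 0.88, 0.77, 0.54, 0.14
lx·mx: 0, 2.014, 1.7952, 3.7114, 2.1006, 0.7294 → R0 = 10.3506
x·lx·mx: 0, 2.014, 3.5904, 11.1342, 8.4024, 3.647 → Σ = 28.788
T = 28.788 / 10.3506 = 2.781288… → 2.78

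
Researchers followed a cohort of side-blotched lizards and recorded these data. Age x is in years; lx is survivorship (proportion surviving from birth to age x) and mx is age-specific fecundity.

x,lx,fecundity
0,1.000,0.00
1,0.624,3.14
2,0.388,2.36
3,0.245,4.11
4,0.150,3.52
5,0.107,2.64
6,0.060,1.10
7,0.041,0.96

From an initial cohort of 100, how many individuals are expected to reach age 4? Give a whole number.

15

Expected survivors = N0 · l_4 = 100 × 0.150 = 15 → 15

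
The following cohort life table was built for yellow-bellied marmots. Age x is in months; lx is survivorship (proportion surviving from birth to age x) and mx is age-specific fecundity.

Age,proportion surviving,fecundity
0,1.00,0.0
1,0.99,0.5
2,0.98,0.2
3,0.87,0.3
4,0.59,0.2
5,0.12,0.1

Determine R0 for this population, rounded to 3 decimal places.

lx·mx by age: 0, 0.495, 0.196, 0.261, 0.118, 0.012
R0 = Σ lx·mx = 1.082 → 1.082

1.082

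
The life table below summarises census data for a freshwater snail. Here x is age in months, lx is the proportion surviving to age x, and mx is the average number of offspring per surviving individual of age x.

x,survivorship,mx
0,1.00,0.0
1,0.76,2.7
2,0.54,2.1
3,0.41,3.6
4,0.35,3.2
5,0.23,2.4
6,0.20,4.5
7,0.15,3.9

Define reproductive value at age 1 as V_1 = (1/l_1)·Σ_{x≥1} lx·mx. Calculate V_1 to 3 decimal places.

lx·mx for x ≥ 1: 2.052, 1.134, 1.476, 1.12, 0.552, 0.9, 0.585 → sum = 7.819
V_1 = 7.819 / l_1 = 7.819 / 0.76 = 10.288158… → 10.288

10.288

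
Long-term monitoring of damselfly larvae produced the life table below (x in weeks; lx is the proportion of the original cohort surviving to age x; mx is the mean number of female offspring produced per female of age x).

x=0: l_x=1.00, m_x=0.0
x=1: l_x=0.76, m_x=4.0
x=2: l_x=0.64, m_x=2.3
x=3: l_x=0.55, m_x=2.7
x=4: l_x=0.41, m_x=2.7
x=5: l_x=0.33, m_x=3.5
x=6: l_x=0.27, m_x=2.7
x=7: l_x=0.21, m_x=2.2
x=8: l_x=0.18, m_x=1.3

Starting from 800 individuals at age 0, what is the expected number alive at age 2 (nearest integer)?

Expected survivors = N0 · l_2 = 800 × 0.64 = 512 → 512

512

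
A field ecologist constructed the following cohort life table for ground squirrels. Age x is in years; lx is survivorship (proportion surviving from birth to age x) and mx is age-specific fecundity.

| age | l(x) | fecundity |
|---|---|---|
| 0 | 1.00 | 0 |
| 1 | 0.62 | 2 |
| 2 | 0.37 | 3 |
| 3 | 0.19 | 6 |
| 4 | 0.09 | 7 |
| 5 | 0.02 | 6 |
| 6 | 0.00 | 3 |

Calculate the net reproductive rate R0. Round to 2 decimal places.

4.24

lx·mx by age: 0, 1.24, 1.11, 1.14, 0.63, 0.12, 0
R0 = Σ lx·mx = 4.24 → 4.24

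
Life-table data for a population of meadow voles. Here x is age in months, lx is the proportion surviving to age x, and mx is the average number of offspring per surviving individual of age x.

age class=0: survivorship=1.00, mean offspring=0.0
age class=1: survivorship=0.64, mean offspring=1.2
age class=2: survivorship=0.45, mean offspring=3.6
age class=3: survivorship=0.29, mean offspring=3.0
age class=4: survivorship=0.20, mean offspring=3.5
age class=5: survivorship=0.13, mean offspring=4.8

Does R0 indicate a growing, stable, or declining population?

R0 = Σ lx·mx = 0 + 0.768 + 1.62 + 0.87 + 0.7 + 0.624 = 4.582
R0 > 1, so the population is growing.

growing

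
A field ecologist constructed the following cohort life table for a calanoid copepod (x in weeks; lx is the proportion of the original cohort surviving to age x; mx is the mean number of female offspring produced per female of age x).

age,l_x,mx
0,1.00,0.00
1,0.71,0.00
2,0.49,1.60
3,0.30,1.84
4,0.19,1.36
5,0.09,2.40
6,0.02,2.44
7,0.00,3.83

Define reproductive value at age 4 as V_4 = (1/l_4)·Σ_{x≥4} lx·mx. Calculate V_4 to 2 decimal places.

2.75

lx·mx for x ≥ 4: 0.2584, 0.216, 0.0488, 0 → sum = 0.5232
V_4 = 0.5232 / l_4 = 0.5232 / 0.19 = 2.753684… → 2.75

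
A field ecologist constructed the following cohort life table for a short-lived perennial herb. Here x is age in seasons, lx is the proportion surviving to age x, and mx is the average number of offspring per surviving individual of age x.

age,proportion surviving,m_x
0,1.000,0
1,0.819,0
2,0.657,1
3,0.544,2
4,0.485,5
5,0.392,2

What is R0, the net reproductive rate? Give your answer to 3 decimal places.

lx·mx by age: 0, 0, 0.657, 1.088, 2.425, 0.784
R0 = Σ lx·mx = 4.954 → 4.954

4.954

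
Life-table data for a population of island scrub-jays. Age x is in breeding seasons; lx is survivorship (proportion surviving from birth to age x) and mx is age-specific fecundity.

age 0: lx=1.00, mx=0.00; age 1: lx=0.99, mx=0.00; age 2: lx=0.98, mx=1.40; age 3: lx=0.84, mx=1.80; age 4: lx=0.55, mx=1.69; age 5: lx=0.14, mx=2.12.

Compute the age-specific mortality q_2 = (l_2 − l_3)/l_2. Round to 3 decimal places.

0.143

q_2 = (l_2 − l_3) / l_2 = (0.98 − 0.84) / 0.98
     = 0.14 / 0.98 = 0.142857… → 0.143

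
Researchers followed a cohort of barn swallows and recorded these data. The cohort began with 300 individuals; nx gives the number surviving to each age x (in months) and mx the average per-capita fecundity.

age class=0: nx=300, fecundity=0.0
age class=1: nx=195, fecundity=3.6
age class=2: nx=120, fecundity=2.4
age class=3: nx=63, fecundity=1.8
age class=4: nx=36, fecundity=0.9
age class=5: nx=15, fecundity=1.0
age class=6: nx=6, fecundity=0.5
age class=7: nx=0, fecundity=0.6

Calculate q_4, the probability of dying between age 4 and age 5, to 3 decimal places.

0.583

lx = nx/n0 = nx/300: 1, 0.65, 0.4, 0.21, 0.12, 0.05, 0.02, 0
q_4 = (l_4 − l_5) / l_4 = (0.12 − 0.05) / 0.12
     = 0.07 / 0.12 = 0.583333… → 0.583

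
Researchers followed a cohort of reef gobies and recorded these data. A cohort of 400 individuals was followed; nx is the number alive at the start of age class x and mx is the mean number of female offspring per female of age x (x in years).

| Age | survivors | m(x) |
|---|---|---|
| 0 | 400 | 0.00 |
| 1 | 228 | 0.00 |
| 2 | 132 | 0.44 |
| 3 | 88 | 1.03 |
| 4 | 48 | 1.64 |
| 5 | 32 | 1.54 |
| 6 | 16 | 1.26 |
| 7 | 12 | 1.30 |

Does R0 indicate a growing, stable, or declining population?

declining

lx = nx/n0 = nx/400: 1, 0.57, 0.33, 0.22, 0.12, 0.08, 0.04, 0.03
R0 = Σ lx·mx = 0 + 0 + 0.1452 + 0.2266 + 0.1968 + 0.1232 + 0.0504 + 0.039 = 0.7812
R0 < 1, so the population is declining.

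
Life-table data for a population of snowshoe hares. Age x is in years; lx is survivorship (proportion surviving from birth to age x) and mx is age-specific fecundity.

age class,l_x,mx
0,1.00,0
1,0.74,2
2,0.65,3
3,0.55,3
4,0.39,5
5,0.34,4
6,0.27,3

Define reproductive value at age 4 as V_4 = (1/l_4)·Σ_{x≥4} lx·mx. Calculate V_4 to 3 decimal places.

10.564

lx·mx for x ≥ 4: 1.95, 1.36, 0.81 → sum = 4.12
V_4 = 4.12 / l_4 = 4.12 / 0.39 = 10.564103… → 10.564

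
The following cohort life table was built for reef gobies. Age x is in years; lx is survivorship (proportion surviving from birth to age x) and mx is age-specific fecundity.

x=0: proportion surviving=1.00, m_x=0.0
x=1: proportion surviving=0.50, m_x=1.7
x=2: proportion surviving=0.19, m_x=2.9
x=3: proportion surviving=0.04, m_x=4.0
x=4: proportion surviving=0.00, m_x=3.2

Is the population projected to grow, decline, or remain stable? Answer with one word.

growing

R0 = Σ lx·mx = 0 + 0.85 + 0.551 + 0.16 + 0 = 1.561
R0 > 1, so the population is growing.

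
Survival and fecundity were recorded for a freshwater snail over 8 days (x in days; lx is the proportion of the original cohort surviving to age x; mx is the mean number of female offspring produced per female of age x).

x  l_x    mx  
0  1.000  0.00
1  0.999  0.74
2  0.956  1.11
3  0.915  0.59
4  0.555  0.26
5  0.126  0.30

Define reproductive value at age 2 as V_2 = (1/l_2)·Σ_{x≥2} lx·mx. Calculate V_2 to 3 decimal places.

1.865

lx·mx for x ≥ 2: 1.06116, 0.53985, 0.1443, 0.0378 → sum = 1.78311
V_2 = 1.78311 / l_2 = 1.78311 / 0.956 = 1.865178… → 1.865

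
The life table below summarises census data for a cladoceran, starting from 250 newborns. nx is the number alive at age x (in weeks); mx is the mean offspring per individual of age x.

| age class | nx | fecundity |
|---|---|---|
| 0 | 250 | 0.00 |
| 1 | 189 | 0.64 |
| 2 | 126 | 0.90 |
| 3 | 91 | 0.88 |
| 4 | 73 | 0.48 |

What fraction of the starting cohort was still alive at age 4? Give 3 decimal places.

l_4 = n_4/n_0 = 73/250 = 0.292 → 0.292

0.292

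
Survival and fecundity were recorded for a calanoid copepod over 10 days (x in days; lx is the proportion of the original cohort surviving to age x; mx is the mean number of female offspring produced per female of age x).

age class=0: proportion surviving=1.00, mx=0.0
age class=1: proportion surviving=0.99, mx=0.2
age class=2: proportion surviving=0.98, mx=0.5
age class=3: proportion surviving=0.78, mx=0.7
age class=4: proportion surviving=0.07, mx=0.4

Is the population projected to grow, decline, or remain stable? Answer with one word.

R0 = Σ lx·mx = 0 + 0.198 + 0.49 + 0.546 + 0.028 = 1.262
R0 > 1, so the population is growing.

growing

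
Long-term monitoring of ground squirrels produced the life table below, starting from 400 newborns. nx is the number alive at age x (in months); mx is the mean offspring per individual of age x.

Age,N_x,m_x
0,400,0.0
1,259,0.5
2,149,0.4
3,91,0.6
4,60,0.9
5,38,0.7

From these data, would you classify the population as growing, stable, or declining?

declining

lx = nx/n0 = nx/400: 1, 0.6475, 0.3725, 0.2275, 0.15, 0.095
R0 = Σ lx·mx = 0 + 0.32375 + 0.149 + 0.1365 + 0.135 + 0.0665 = 0.81075
R0 < 1, so the population is declining.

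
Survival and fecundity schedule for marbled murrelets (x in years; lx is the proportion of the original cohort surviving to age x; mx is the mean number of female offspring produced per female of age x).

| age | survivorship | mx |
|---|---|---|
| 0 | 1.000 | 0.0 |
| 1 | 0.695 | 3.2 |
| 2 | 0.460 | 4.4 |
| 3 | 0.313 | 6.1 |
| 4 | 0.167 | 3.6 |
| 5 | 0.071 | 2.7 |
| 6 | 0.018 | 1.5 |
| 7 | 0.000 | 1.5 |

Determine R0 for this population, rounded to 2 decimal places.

6.98

lx·mx by age: 0, 2.224, 2.024, 1.9093, 0.6012, 0.1917, 0.027, 0
R0 = Σ lx·mx = 6.9772 → 6.98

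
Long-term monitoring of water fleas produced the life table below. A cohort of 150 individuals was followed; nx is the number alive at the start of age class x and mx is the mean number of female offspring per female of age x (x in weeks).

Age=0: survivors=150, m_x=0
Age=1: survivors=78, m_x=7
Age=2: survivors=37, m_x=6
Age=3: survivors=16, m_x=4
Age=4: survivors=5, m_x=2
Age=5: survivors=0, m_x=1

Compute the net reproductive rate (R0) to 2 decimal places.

lx = nx/n0 = nx/150: 1, 0.52, 0.24667…, 0.10667…, 0.03333…, 0
lx·mx by age: 0, 3.64, 1.48…, 0.426667…, 0.066667…, 0
R0 = Σ lx·mx = 5.613333… → 5.61

5.61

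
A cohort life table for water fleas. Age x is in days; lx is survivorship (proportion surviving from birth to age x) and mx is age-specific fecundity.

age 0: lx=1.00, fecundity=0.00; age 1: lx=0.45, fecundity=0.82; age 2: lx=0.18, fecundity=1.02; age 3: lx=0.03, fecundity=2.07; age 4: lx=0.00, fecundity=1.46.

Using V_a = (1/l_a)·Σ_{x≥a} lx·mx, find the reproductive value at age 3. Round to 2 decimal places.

lx·mx for x ≥ 3: 0.0621, 0 → sum = 0.0621
V_3 = 0.0621 / l_3 = 0.0621 / 0.03 = 2.07 → 2.07

2.07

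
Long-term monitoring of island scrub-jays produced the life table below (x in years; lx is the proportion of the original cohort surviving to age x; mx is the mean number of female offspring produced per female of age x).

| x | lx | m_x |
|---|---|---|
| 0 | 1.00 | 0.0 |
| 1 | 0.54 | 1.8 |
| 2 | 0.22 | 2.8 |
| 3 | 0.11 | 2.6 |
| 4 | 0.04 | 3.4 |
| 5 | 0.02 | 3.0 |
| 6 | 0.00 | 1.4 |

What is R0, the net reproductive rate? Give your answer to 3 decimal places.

2.070

lx·mx by age: 0, 0.972, 0.616, 0.286, 0.136, 0.06, 0
R0 = Σ lx·mx = 2.07 → 2.070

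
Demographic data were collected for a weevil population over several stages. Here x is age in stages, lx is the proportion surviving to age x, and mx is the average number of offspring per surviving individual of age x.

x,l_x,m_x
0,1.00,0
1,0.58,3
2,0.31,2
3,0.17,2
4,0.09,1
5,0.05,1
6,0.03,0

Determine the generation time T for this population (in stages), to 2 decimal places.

1.62

lx·mx: 0, 1.74, 0.62, 0.34, 0.09, 0.05, 0 → R0 = 2.84
x·lx·mx: 0, 1.74, 1.24, 1.02, 0.36, 0.25, 0 → Σ = 4.61
T = 4.61 / 2.84 = 1.623239… → 1.62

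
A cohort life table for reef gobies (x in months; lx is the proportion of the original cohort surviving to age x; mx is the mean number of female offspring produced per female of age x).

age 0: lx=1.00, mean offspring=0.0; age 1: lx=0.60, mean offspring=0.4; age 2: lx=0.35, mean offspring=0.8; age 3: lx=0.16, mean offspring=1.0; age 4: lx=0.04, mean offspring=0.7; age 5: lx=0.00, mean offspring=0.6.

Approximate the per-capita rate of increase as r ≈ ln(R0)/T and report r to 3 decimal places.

R0 = Σ lx·mx = 0 + 0.24 + 0.28 + 0.16 + 0.028 + 0 = 0.708
Σ x·lx·mx = 1.392; T = 1.392/0.708 = 1.9661…
r ≈ ln(R0)/T = ln(0.708)/1.9661… = -0.17563… → -0.176

-0.176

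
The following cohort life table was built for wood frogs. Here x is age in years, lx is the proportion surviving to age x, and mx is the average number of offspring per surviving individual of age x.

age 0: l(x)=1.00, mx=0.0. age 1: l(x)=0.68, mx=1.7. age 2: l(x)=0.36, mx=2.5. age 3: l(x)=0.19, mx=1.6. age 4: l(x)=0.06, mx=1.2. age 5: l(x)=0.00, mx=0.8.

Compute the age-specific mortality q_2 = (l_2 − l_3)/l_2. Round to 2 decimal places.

q_2 = (l_2 − l_3) / l_2 = (0.36 − 0.19) / 0.36
     = 0.17 / 0.36 = 0.472222… → 0.47

0.47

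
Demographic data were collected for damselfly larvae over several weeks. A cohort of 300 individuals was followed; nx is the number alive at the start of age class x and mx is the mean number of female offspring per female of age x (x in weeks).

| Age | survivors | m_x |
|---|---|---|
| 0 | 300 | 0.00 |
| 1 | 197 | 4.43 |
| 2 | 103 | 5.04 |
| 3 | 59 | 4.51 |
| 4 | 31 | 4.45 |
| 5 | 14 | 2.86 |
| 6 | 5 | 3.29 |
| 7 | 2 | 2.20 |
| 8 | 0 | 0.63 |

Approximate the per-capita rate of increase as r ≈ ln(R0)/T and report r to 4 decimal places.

lx = nx/n0 = nx/300: 1, 0.65667…, 0.34333…, 0.19667…, 0.10333…, 0.04667…, 0.01667…, 0.00667…, 0
R0 = Σ lx·mx = 0 + 2.90903… + 1.7304… + 0.88697… + 0.45983… + 0.13347… + 0.05483… + 0.01467… + 0 = 6.1892…
Σ x·lx·mx = 11.969067…; T = 11.969067…/6.1892… = 1.93386…
r ≈ ln(R0)/T = ln(6.1892…)/1.93386… = 0.942572… → 0.9426

0.9426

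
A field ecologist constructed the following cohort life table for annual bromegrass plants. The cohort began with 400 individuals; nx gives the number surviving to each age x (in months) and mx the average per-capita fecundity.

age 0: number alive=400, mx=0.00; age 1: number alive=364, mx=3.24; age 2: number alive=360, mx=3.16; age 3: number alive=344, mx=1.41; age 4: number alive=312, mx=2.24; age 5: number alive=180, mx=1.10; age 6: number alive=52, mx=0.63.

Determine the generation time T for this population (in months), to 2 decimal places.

2.38

lx = nx/n0 = nx/400: 1, 0.91, 0.9, 0.86, 0.78, 0.45, 0.13
lx·mx: 0, 2.9484, 2.844, 1.2126, 1.7472, 0.495, 0.0819 → R0 = 9.3291
x·lx·mx: 0, 2.9484, 5.688, 3.6378, 6.9888, 2.475, 0.4914 → Σ = 22.2294
T = 22.2294 / 9.3291 = 2.382802… → 2.38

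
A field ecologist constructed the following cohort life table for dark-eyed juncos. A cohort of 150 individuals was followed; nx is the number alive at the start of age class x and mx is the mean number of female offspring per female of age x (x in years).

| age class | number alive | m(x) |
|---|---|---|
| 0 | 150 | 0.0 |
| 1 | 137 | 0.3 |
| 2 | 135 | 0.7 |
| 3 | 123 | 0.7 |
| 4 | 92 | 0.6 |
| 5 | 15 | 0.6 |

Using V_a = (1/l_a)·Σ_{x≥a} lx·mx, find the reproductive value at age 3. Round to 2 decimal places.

lx = nx/n0 = nx/150: 1, 0.91333…, 0.9, 0.82, 0.61333…, 0.1
lx·mx for x ≥ 3: 0.574, 0.368…, 0.06 → sum = 1.002…
V_3 = 1.002… / l_3 = 1.002… / 0.82 = 1.221951… → 1.22

1.22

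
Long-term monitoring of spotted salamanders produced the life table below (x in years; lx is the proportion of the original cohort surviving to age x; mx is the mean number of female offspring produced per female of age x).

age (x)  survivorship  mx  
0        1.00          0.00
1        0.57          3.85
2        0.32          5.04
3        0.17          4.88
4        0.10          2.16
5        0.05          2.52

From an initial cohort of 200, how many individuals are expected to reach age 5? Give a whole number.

Expected survivors = N0 · l_5 = 200 × 0.05 = 10 → 10

10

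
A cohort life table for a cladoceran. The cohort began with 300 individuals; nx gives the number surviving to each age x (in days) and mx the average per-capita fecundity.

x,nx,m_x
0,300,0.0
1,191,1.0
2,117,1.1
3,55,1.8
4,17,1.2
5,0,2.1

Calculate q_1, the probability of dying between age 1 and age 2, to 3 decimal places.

lx = nx/n0 = nx/300: 1, 0.63667…, 0.39, 0.18333…, 0.05667…, 0
q_1 = (l_1 − l_2) / l_1 = (0.636667… − 0.39) / 0.636667…
     = 0.246667… / 0.636667… = 0.387435… → 0.387

0.387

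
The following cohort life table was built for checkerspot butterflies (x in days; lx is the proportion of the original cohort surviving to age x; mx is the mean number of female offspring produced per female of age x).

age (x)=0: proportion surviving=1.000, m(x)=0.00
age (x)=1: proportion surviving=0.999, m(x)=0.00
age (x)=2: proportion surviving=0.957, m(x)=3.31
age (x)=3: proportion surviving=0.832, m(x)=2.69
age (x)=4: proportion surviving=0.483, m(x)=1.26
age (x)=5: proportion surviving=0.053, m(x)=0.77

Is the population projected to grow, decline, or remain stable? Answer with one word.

growing

R0 = Σ lx·mx = 0 + 0 + 3.16767 + 2.23808 + 0.60858 + 0.04081 = 6.05514
R0 > 1, so the population is growing.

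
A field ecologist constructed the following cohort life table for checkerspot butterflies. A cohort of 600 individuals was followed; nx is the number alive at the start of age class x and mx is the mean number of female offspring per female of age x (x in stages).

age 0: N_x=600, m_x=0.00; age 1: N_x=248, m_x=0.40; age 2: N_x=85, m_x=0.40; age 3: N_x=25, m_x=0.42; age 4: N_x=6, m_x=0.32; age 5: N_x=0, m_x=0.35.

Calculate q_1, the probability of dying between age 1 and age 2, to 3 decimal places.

0.657

lx = nx/n0 = nx/600: 1, 0.41333…, 0.14167…, 0.04167…, 0.01, 0
q_1 = (l_1 − l_2) / l_1 = (0.413333… − 0.141667…) / 0.413333…
     = 0.271667… / 0.413333… = 0.657258… → 0.657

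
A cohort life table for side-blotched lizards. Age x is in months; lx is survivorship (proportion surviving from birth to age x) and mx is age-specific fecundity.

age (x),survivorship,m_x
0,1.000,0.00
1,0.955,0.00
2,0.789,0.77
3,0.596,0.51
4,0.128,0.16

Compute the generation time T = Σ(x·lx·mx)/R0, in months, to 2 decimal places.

lx·mx: 0, 0, 0.60753, 0.30396, 0.02048 → R0 = 0.93197
x·lx·mx: 0, 0, 1.21506, 0.91188, 0.08192 → Σ = 2.20886
T = 2.20886 / 0.93197 = 2.370098… → 2.37

2.37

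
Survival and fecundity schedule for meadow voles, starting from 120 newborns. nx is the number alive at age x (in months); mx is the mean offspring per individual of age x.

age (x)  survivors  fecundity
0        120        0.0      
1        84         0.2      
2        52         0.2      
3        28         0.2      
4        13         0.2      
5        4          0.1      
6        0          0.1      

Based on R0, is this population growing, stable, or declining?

lx = nx/n0 = nx/120: 1, 0.7, 0.43333…, 0.23333…, 0.10833…, 0.03333…, 0
R0 = Σ lx·mx = 0 + 0.14 + 0.086667… + 0.046667… + 0.021667… + 0.003333… + 0 = 0.298333…
R0 < 1, so the population is declining.

declining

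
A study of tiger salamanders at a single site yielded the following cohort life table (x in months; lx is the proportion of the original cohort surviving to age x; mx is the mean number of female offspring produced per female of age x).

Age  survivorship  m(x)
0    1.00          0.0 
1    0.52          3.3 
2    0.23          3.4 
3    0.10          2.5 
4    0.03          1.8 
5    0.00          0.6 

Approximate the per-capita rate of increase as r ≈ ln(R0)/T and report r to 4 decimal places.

R0 = Σ lx·mx = 0 + 1.716 + 0.782 + 0.25 + 0.054 + 0 = 2.802
Σ x·lx·mx = 4.246; T = 4.246/2.802 = 1.51535…
r ≈ ln(R0)/T = ln(2.802)/1.51535… = 0.679933… → 0.6799

0.6799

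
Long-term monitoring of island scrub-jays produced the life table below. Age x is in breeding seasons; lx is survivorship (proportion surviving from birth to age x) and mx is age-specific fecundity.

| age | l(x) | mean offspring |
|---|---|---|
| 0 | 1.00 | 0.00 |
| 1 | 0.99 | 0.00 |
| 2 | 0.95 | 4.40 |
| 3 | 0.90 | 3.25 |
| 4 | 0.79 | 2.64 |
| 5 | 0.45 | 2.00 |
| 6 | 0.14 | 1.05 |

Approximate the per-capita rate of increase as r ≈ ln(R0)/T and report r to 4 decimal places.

R0 = Σ lx·mx = 0 + 0 + 4.18 + 2.925 + 2.0856 + 0.9 + 0.147 = 10.2376
Σ x·lx·mx = 30.8594; T = 30.8594/10.2376 = 3.01432…
r ≈ ln(R0)/T = ln(10.2376)/3.01432… = 0.771672… → 0.7717

0.7717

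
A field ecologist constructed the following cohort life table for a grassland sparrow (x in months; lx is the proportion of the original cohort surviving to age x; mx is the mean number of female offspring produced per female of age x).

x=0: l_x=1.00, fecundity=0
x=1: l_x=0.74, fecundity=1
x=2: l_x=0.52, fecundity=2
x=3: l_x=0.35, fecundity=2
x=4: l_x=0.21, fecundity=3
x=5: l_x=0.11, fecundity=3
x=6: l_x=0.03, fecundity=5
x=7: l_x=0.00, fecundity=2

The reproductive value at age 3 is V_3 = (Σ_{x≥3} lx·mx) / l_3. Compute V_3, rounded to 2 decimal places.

lx·mx for x ≥ 3: 0.7, 0.63, 0.33, 0.15, 0 → sum = 1.81
V_3 = 1.81 / l_3 = 1.81 / 0.35 = 5.171429… → 5.17

5.17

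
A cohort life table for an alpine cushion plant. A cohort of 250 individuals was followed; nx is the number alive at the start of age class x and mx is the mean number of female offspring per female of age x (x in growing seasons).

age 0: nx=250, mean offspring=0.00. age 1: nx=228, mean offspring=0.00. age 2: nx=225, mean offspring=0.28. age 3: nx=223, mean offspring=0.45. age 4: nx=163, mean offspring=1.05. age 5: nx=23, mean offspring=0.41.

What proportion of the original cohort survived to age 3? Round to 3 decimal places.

l_3 = n_3/n_0 = 223/250 = 0.892 → 0.892

0.892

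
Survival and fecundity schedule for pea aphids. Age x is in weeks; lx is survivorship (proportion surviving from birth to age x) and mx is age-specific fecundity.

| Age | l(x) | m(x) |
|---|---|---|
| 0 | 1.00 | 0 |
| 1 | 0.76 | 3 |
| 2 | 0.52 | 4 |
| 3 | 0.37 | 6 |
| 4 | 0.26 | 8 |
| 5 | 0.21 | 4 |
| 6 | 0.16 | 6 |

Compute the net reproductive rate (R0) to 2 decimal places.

lx·mx by age: 0, 2.28, 2.08, 2.22, 2.08, 0.84, 0.96
R0 = Σ lx·mx = 10.46 → 10.46

10.46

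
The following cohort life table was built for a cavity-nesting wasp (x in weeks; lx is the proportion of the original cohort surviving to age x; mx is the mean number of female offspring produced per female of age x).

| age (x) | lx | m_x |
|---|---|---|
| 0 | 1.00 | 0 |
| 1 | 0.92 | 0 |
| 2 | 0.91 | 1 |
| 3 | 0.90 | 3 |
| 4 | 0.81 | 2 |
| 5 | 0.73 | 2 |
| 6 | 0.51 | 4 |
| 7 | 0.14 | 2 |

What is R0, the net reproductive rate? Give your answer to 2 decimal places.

lx·mx by age: 0, 0, 0.91, 2.7, 1.62, 1.46, 2.04, 0.28
R0 = Σ lx·mx = 9.01 → 9.01

9.01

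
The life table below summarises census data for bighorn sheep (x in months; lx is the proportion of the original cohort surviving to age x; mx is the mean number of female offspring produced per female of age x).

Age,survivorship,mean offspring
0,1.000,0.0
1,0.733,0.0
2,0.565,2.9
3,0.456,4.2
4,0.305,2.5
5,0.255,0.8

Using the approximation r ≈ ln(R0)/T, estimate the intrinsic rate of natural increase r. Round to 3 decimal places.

0.521

R0 = Σ lx·mx = 0 + 0 + 1.6385 + 1.9152 + 0.7625 + 0.204 = 4.5202
Σ x·lx·mx = 13.0926; T = 13.0926/4.5202 = 2.89646…
r ≈ ln(R0)/T = ln(4.5202)/2.89646… = 0.52083… → 0.521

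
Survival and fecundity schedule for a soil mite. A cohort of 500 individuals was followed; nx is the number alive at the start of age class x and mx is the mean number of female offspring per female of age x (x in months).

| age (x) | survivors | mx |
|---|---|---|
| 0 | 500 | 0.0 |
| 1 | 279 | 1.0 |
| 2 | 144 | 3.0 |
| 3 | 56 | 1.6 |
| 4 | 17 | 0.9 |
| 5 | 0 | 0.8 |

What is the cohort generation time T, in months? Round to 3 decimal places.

lx = nx/n0 = nx/500: 1, 0.558, 0.288, 0.112, 0.034, 0
lx·mx: 0, 0.558, 0.864, 0.1792, 0.0306, 0 → R0 = 1.6318
x·lx·mx: 0, 0.558, 1.728, 0.5376, 0.1224, 0 → Σ = 2.946
T = 2.946 / 1.6318 = 1.805368… → 1.805

1.805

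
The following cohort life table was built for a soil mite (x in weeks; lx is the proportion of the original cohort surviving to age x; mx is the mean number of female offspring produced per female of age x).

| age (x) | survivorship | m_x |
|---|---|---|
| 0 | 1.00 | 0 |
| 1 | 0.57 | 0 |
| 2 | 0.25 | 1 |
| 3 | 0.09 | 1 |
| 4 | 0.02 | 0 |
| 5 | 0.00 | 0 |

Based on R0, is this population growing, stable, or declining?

R0 = Σ lx·mx = 0 + 0 + 0.25 + 0.09 + 0 + 0 = 0.34
R0 < 1, so the population is declining.

declining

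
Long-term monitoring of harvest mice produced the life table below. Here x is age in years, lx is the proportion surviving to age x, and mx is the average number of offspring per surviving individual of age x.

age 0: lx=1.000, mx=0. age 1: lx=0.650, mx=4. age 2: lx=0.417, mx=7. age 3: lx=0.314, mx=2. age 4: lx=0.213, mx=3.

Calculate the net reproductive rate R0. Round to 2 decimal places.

lx·mx by age: 0, 2.6, 2.919, 0.628, 0.639
R0 = Σ lx·mx = 6.786 → 6.79

6.79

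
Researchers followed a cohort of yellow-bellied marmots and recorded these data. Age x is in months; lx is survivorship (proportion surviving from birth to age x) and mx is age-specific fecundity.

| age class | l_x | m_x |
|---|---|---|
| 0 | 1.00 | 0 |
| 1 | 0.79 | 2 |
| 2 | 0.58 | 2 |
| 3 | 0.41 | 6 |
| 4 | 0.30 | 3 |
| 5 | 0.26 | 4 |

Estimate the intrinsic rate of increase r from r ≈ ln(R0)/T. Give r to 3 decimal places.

0.699

R0 = Σ lx·mx = 0 + 1.58 + 1.16 + 2.46 + 0.9 + 1.04 = 7.14
Σ x·lx·mx = 20.08; T = 20.08/7.14 = 2.81232…
r ≈ ln(R0)/T = ln(7.14)/2.81232… = 0.69896… → 0.699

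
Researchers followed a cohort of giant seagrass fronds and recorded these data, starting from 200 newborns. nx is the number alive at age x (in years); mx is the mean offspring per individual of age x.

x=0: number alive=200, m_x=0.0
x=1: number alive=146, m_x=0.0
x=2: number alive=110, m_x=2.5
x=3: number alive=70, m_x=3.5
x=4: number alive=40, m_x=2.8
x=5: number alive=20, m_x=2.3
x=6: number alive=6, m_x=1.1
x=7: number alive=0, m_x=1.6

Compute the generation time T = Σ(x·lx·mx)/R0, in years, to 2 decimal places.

2.93

lx = nx/n0 = nx/200: 1, 0.73, 0.55, 0.35, 0.2, 0.1, 0.03, 0
lx·mx: 0, 0, 1.375, 1.225, 0.56, 0.23, 0.033, 0 → R0 = 3.423
x·lx·mx: 0, 0, 2.75, 3.675, 2.24, 1.15, 0.198, 0 → Σ = 10.013
T = 10.013 / 3.423 = 2.925212… → 2.93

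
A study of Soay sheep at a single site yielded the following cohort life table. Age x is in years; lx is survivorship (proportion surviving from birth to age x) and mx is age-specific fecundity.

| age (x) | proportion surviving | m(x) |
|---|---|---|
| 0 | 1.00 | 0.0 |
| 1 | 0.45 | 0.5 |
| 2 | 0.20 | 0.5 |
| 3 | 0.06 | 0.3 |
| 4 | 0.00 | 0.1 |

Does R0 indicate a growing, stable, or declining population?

declining

R0 = Σ lx·mx = 0 + 0.225 + 0.1 + 0.018 + 0 = 0.343
R0 < 1, so the population is declining.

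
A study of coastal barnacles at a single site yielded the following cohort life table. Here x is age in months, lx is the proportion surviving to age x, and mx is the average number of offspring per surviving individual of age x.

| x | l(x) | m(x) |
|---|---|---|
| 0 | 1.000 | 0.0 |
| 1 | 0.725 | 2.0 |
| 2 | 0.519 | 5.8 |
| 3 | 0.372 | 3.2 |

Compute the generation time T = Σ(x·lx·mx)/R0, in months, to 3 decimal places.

1.954

lx·mx: 0, 1.45, 3.0102, 1.1904 → R0 = 5.6506
x·lx·mx: 0, 1.45, 6.0204, 3.5712 → Σ = 11.0416
T = 11.0416 / 5.6506 = 1.954058… → 1.954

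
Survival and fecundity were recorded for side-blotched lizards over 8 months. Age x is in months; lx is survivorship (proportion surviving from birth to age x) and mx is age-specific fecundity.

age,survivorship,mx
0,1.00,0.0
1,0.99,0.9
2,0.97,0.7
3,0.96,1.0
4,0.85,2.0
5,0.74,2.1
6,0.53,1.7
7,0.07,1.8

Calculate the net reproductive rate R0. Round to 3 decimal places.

6.811

lx·mx by age: 0, 0.891, 0.679, 0.96, 1.7, 1.554, 0.901, 0.126
R0 = Σ lx·mx = 6.811 → 6.811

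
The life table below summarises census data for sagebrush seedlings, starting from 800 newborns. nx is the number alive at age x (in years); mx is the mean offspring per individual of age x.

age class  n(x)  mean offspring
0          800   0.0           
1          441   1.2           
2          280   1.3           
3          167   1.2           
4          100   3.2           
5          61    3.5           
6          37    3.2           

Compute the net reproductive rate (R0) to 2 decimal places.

2.18

lx = nx/n0 = nx/800: 1, 0.55125, 0.35, 0.20875, 0.125, 0.07625, 0.04625
lx·mx by age: 0, 0.6615, 0.455, 0.2505, 0.4, 0.266875, 0.148
R0 = Σ lx·mx = 2.181875 → 2.18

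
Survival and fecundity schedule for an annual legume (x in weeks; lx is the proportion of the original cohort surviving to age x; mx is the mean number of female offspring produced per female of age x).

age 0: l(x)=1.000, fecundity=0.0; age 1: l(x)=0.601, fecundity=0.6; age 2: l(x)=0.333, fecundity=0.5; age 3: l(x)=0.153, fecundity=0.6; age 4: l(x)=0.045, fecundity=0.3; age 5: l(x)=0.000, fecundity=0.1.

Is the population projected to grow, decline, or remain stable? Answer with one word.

R0 = Σ lx·mx = 0 + 0.3606 + 0.1665 + 0.0918 + 0.0135 + 0 = 0.6324
R0 < 1, so the population is declining.

declining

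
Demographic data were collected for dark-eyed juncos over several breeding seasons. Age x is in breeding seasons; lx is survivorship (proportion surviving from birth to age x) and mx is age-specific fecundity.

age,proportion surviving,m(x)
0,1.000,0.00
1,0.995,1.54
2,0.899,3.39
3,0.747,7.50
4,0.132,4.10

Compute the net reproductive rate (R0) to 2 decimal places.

lx·mx by age: 0, 1.5323, 3.04761, 5.6025, 0.5412
R0 = Σ lx·mx = 10.72361 → 10.72

10.72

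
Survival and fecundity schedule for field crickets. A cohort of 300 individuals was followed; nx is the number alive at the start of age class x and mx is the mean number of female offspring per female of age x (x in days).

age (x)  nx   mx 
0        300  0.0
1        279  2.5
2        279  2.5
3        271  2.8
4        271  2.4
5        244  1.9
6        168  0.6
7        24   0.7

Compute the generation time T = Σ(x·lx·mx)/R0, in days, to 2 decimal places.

lx = nx/n0 = nx/300: 1, 0.93, 0.93, 0.90333…, 0.90333…, 0.81333…, 0.56, 0.08
lx·mx: 0, 2.325, 2.325, 2.529333…, 2.168…, 1.545333…, 0.336, 0.056 → R0 = 11.284667…
x·lx·mx: 0, 2.325, 4.65, 7.588…, 8.672…, 7.726667…, 2.016, 0.392 → Σ = 33.369667…
T = 33.369667… / 11.284667… = 2.95708… → 2.96

2.96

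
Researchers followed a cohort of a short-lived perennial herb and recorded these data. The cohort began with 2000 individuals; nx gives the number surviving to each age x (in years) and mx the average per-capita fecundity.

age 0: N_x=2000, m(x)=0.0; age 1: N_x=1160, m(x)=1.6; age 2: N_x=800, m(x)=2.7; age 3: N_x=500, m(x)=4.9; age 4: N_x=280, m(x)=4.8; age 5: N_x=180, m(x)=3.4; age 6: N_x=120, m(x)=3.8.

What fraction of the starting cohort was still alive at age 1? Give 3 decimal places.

l_1 = n_1/n_0 = 1160/2000 = 0.58 → 0.580

0.580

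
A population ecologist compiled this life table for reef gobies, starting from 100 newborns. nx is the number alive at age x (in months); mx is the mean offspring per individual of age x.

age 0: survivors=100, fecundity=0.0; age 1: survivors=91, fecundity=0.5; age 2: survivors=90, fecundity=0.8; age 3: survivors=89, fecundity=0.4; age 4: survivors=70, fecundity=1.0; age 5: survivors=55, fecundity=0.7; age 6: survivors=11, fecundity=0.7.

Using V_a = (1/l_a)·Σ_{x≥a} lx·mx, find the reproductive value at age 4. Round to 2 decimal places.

1.66

lx = nx/n0 = nx/100: 1, 0.91, 0.9, 0.89, 0.7, 0.55, 0.11
lx·mx for x ≥ 4: 0.7, 0.385, 0.077 → sum = 1.162
V_4 = 1.162 / l_4 = 1.162 / 0.7 = 1.66 → 1.66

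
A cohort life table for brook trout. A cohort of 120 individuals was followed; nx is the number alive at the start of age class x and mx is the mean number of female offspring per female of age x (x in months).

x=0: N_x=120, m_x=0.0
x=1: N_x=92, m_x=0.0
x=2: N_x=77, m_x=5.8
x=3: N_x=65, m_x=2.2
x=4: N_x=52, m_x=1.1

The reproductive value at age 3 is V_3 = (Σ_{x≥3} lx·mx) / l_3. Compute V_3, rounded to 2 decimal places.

3.08

lx = nx/n0 = nx/120: 1, 0.76667…, 0.64167…, 0.54167…, 0.43333…
lx·mx for x ≥ 3: 1.191667…, 0.476667… → sum = 1.668333…
V_3 = 1.668333… / l_3 = 1.668333… / 0.541667… = 3.08… → 3.08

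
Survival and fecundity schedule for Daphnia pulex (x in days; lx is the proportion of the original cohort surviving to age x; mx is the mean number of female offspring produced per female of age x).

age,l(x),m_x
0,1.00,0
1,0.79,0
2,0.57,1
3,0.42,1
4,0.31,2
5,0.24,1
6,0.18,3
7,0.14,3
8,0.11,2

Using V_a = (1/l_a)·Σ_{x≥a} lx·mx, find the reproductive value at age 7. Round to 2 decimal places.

lx·mx for x ≥ 7: 0.42, 0.22 → sum = 0.64
V_7 = 0.64 / l_7 = 0.64 / 0.14 = 4.571429… → 4.57

4.57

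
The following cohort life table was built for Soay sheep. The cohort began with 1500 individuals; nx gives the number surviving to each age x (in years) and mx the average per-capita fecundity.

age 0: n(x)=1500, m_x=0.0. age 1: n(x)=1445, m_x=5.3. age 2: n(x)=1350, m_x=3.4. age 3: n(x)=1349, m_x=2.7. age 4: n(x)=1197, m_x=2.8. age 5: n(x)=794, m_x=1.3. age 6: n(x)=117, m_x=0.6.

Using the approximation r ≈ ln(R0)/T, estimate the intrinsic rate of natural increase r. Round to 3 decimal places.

lx = nx/n0 = nx/1500: 1, 0.96333…, 0.9, 0.89933…, 0.798, 0.52933…, 0.078
R0 = Σ lx·mx = 0 + 5.10567… + 3.06 + 2.4282… + 2.2344 + 0.68813… + 0.0468 = 13.5632…
Σ x·lx·mx = 31.169333…; T = 31.169333…/13.5632… = 2.29808…
r ≈ ln(R0)/T = ln(13.5632…)/2.29808… = 1.13458… → 1.135

1.135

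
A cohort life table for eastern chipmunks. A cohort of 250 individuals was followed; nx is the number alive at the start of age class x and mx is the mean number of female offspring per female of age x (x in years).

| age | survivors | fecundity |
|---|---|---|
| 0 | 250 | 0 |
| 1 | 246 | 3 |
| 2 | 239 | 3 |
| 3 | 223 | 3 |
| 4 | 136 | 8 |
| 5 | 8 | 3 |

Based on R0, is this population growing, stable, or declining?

growing

lx = nx/n0 = nx/250: 1, 0.984, 0.956, 0.892, 0.544, 0.032
R0 = Σ lx·mx = 0 + 2.952 + 2.868 + 2.676 + 4.352 + 0.096 = 12.944
R0 > 1, so the population is growing.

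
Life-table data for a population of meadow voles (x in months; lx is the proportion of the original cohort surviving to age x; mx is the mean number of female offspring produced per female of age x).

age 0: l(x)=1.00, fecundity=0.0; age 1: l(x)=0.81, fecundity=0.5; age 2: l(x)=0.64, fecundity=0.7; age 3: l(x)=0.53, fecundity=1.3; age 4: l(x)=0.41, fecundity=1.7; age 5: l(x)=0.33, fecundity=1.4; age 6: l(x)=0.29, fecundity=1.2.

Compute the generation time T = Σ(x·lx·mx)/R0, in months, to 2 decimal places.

lx·mx: 0, 0.405, 0.448, 0.689, 0.697, 0.462, 0.348 → R0 = 3.049
x·lx·mx: 0, 0.405, 0.896, 2.067, 2.788, 2.31, 2.088 → Σ = 10.554
T = 10.554 / 3.049 = 3.461463… → 3.46

3.46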